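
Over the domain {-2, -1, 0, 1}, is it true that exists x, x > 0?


Evaluate the predicate on each element: -2:False, -1:False, 0:False, 1:True.
Witness x = 1 satisfies the predicate.

True


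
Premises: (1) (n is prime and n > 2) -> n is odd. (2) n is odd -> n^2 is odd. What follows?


Hypothetical syllogism: from (P → Q) and (Q → R), infer (P → R).
Chain the two implications through the shared middle term 'n is odd'.

(n is prime and n > 2) -> n^2 is odd


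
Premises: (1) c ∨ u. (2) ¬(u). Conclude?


Disjunctive syllogism: from (P ∨ Q) and ¬P, infer Q.
One disjunct, 'u', is ruled out; the other must hold.

c


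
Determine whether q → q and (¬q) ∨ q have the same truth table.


Compare truth tables:
q | φ | ψ
---------
F | T | T
T | T | T
The columns φ and ψ agree on every row.

Yes, they are logically equivalent.


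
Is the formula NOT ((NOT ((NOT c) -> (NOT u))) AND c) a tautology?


Build the truth table over {c, u}:
c | u | φ
---------
F | F | T
T | F | T
F | T | T
T | T | T
Every row evaluates to true.

Yes, it is a tautology.


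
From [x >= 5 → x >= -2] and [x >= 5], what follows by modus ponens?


Modus ponens: from (P → Q) and P, infer Q.
P = 'x >= 5' is asserted, and P → Q holds, so Q follows.

x >= -2.


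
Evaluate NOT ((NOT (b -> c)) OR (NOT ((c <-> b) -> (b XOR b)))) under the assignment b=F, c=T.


Substitute b=F, c=T:
b -> c = F -> T = T
NOT (b -> c) = F
c <-> b = T <-> F = F
b XOR b = F XOR F = F
(c <-> b) -> (b XOR b) = F -> F = T
NOT ((c <-> b) -> (b XOR b)) = F
(NOT (b -> c)) OR (NOT ((c <-> b) -> (b XOR b))) = F OR F = F
NOT ((NOT (b -> c)) OR (NOT ((c <-> b) -> (b XOR b)))) = T

T


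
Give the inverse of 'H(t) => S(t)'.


The inverse of (P → Q) is (¬P → ¬Q). It is equivalent to the converse, not to the original.
Here P = 'H(t)' and Q = 'S(t)'.

If not (H(t)), then not (S(t)).


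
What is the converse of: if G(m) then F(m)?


The converse of (P → Q) is (Q → P). It is not in general equivalent to the original.
Here P = 'G(m)' and Q = 'F(m)'.

If F(m), then G(m).


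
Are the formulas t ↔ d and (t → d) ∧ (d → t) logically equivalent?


Compare truth tables:
d | t | φ | ψ
-------------
F | F | T | T
T | F | F | F
F | T | F | F
T | T | T | T
The columns φ and ψ agree on every row.

Yes, they are logically equivalent.


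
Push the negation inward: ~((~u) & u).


De Morgan: the negation of a conjunction is the disjunction of the negations.
Distribute ~ across &, flipping it to |, and negate each literal.

u | (~u)


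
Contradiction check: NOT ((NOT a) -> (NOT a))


Truth table over {a}:
a | φ
-----
F | F
T | F
Every row is false.

Yes, it is a contradiction.


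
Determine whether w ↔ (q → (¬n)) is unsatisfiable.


Truth table over {n, q, w}:
n | q | w | φ
-------------
F | F | F | F
T | F | F | F
F | T | F | F
T | T | F | T
F | F | T | T
T | F | T | T
F | T | T | T
T | T | T | F
Satisfying assignment at row 4: n=T, q=T, w=F gives T.

No, it is not a contradiction.


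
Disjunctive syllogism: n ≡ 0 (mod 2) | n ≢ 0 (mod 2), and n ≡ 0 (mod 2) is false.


Disjunctive syllogism: from (P ∨ Q) and ¬P, infer Q.
One disjunct, 'n ≡ 0 (mod 2)', is ruled out; the other must hold.

n ≢ 0 (mod 2)


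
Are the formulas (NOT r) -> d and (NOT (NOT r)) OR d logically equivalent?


Compare truth tables:
d | r | φ | ψ
-------------
F | F | F | F
T | F | T | T
F | T | T | T
T | T | T | T
The columns φ and ψ agree on every row.

Yes, they are logically equivalent.


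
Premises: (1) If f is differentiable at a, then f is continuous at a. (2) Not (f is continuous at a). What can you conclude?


Modus tollens: from (P → Q) and ¬Q, infer ¬P.
Q = 'f is continuous at a' is denied; since P → Q, P must also fail.

Not (f is differentiable at a).


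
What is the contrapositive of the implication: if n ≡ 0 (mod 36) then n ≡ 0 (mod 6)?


The contrapositive of (P → Q) is (¬Q → ¬P); it is logically equivalent to the original.
Here P = 'n ≡ 0 (mod 36)' and Q = 'n ≡ 0 (mod 6)'.

If not (n ≡ 0 (mod 6)), then not (n ≡ 0 (mod 36)).


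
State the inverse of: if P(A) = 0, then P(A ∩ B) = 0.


The inverse of (P → Q) is (¬P → ¬Q). It is equivalent to the converse, not to the original.
Here P = 'P(A) = 0' and Q = 'P(A ∩ B) = 0'.

If not (P(A) = 0), then not (P(A ∩ B) = 0).


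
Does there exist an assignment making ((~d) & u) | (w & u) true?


Search for a satisfying assignment over {d, u, w}.
Try d=False, u=True, w=False: the formula evaluates to True.
A satisfying assignment exists.

Satisfiable.


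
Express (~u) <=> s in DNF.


Step 1: (¬u) ↔ s is true exactly when both agree: ((¬u) ∧ s) ∨ (¬(¬u) ∧ ¬s).
Step 2: Eliminate any double negations (¬¬X = X).

((~u) & s) | (u & (~s))


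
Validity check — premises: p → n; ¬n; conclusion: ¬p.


This matches the form of modus tollens: the conclusion follows in every model of the premises.

Valid.


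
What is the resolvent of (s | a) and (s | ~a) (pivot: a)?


The clauses contain complementary literals a and ~a.
Resolution eliminates this pair and disjoins the remaining literals (merging duplicates).

s


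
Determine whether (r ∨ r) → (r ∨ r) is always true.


Build the truth table over {r}:
r | φ
-----
F | T
T | T
Every row evaluates to true.

Yes, it is a tautology.


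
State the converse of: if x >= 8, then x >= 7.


The converse of (P → Q) is (Q → P). It is not in general equivalent to the original.
Here P = 'x >= 8' and Q = 'x >= 7'.

If x >= 7, then x >= 8.


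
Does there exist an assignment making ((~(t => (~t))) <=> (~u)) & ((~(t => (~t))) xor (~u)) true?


Check all 4 assignments over {t, u}:
t | u | φ
---------
False | False | False
True | False | False
False | True | False
True | True | False
No assignment makes the formula true.

Unsatisfiable.


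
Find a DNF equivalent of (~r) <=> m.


Step 1: (¬r) ↔ m is true exactly when both agree: ((¬r) ∧ m) ∨ (¬(¬r) ∧ ¬m).
Step 2: Eliminate any double negations (¬¬X = X).

((~r) & m) | (r & (~m))


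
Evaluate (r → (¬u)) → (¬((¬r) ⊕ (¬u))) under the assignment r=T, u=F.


Substitute r=T, u=F:
¬u = T
r → (¬u) = T → T = T
¬r = F
¬u = T
(¬r) ⊕ (¬u) = F ⊕ T = T
¬((¬r) ⊕ (¬u)) = F
(r → (¬u)) → (¬((¬r) ⊕ (¬u))) = T → F = F

F


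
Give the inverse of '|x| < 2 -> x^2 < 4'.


The inverse of (P → Q) is (¬P → ¬Q). It is equivalent to the converse, not to the original.
Here P = '|x| < 2' and Q = 'x^2 < 4'.

If not (|x| < 2), then not (x^2 < 4).


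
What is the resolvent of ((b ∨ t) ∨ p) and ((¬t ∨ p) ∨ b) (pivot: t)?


The clauses contain complementary literals t and ¬t.
Resolution eliminates this pair and disjoins the remaining literals (merging duplicates).

(b ∨ p)


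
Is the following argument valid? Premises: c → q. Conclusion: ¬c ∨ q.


This matches the form of material implication: the conclusion follows in every model of the premises.

Valid.


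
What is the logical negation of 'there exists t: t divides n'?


¬(for all x: φ) = there exists x: ¬φ, and ¬(there exists x: φ) = for all x: ¬φ.
Apply to the existential statement.

for all t: NOT(t divides n)


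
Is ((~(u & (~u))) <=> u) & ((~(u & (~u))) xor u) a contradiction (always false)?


Truth table over {u}:
u | φ
-----
False | False
True | False
Every row is false.

Yes, it is a contradiction.


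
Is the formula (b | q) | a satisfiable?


Search for a satisfying assignment over {a, b, q}.
Try a=True, b=False, q=False: the formula evaluates to True.
A satisfying assignment exists.

Satisfiable.


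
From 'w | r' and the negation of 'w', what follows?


Disjunctive syllogism: from (P ∨ Q) and ¬P, infer Q.
One disjunct, 'w', is ruled out; the other must hold.

r


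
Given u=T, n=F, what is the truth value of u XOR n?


Exclusive or is true when exactly one operand is true.
Substitute: u=T, n=F.
T XOR F evaluates to T.

T


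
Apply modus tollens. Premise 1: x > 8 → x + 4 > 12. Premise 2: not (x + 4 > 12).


Modus tollens: from (P → Q) and ¬Q, infer ¬P.
Q = 'x + 4 > 12' is denied; since P → Q, P must also fail.

Not (x > 8).


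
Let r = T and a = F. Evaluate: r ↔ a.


Biconditional is true when both operands have the same truth value.
Substitute: r=T, a=F.
T ↔ F evaluates to F.

F


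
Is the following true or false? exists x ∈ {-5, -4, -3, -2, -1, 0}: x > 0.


Evaluate the predicate on each element: -5:False, -4:False, -3:False, -2:False, -1:False, 0:False.
No element satisfies the predicate.

False


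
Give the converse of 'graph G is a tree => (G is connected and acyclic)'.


The converse of (P → Q) is (Q → P). It is not in general equivalent to the original.
Here P = 'graph G is a tree' and Q = '(G is connected and acyclic)'.

If (G is connected and acyclic), then graph G is a tree.


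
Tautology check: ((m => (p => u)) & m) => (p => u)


Build the truth table over {m, p, u}:
m | p | u | φ
-------------
False | False | False | True
True | False | False | True
False | True | False | True
True | True | False | True
False | False | True | True
True | False | True | True
False | True | True | True
True | True | True | True
Every row evaluates to true.

Yes, it is a tautology.


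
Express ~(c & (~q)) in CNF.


Step 1: Apply De Morgan: ¬(c ∧ (¬q)) = ¬c ∨ ¬(¬q).
Step 2: Eliminate any double negations (¬¬X = X).

(~c) | q


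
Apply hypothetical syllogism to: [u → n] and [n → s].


Hypothetical syllogism: from (P → Q) and (Q → R), infer (P → R).
Chain the two implications through the shared middle term 'n'.

u → s


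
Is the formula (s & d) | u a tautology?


Build the truth table over {d, s, u}:
d | s | u | φ
-------------
False | False | False | False
True | False | False | False
False | True | False | False
True | True | False | True
False | False | True | True
True | False | True | True
False | True | True | True
True | True | True | True
Counterexample at row 1: with d=False, s=False, u=False, the formula is False.

No, it is not a tautology.


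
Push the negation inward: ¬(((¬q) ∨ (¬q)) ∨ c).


De Morgan: the negation of a disjunction is the conjunction of the negations.
Distribute ¬ across ∨, flipping it to ∧, and negate each literal.

(q ∧ q) ∧ (¬c)


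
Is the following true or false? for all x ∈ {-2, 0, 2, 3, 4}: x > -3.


Evaluate the predicate on each element: -2:T, 0:T, 2:T, 3:T, 4:T.
Every element satisfies the predicate.

T


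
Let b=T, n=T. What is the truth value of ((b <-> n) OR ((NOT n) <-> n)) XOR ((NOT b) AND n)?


Substitute b=T, n=T:
b <-> n = T <-> T = T
NOT n = F
(NOT n) <-> n = F <-> T = F
(b <-> n) OR ((NOT n) <-> n) = T OR F = T
NOT b = F
(NOT b) AND n = F AND T = F
((b <-> n) OR ((NOT n) <-> n)) XOR ((NOT b) AND n) = T XOR F = T

T


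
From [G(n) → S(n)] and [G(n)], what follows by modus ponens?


Modus ponens: from (P → Q) and P, infer Q.
P = 'G(n)' is asserted, and P → Q holds, so Q follows.

S(n).


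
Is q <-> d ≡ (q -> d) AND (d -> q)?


Compare truth tables:
d | q | φ | ψ
-------------
F | F | T | T
T | F | F | F
F | T | F | F
T | T | T | T
The columns φ and ψ agree on every row.

Yes, they are logically equivalent.


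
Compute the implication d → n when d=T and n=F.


Implication is false only when antecedent is true and consequent is false.
Substitute: d=T, n=F.
T → F evaluates to F.

F


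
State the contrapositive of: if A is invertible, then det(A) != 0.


The contrapositive of (P → Q) is (¬Q → ¬P); it is logically equivalent to the original.
Here P = 'A is invertible' and Q = 'det(A) != 0'.

If not (det(A) != 0), then not (A is invertible).


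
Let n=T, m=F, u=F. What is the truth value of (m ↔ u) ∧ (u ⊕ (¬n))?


Substitute n=T, m=F, u=F:
m ↔ u = F ↔ F = T
¬n = F
u ⊕ (¬n) = F ⊕ F = F
(m ↔ u) ∧ (u ⊕ (¬n)) = T ∧ F = F

F


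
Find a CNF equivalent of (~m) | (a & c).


Step 1: Distribute ∨ over ∧: (¬m) ∨ (a ∧ c) = ((¬m) ∨ a) ∧ ((¬m) ∨ c).

((~m) | a) & ((~m) | c)


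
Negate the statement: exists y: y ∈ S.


¬(forall x: φ) = exists x: ¬φ, and ¬(exists x: φ) = forall x: ¬φ.
Apply to the existential statement.

forall y: ~(y ∈ S)


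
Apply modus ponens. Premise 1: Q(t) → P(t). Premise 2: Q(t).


Modus ponens: from (P → Q) and P, infer Q.
P = 'Q(t)' is asserted, and P → Q holds, so Q follows.

P(t).


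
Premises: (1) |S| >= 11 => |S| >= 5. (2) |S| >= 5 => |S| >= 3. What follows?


Hypothetical syllogism: from (P → Q) and (Q → R), infer (P → R).
Chain the two implications through the shared middle term '|S| >= 5'.

|S| >= 11 => |S| >= 3


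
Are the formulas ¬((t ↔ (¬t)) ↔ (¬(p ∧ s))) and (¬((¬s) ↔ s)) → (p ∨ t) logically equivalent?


Compare truth tables:
p | s | t | φ | ψ
-----------------
F | F | F | T | F
T | F | F | T | T
F | T | F | T | F
T | T | F | F | T
F | F | T | T | T
T | F | T | T | T
F | T | T | T | T
T | T | T | F | T
They differ at row 1 (p=F, s=F, t=F): φ=T but ψ=F.

No, they are not logically equivalent.


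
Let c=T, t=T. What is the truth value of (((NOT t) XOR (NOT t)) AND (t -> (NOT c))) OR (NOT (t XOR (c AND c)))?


Substitute c=T, t=T:
NOT t = F
NOT t = F
(NOT t) XOR (NOT t) = F XOR F = F
NOT c = F
t -> (NOT c) = T -> F = F
((NOT t) XOR (NOT t)) AND (t -> (NOT c)) = F AND F = F
c AND c = T AND T = T
t XOR (c AND c) = T XOR T = F
NOT (t XOR (c AND c)) = T
(((NOT t) XOR (NOT t)) AND (t -> (NOT c))) OR (NOT (t XOR (c AND c))) = F OR T = T

T


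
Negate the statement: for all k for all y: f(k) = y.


Negation flips each quantifier (∀↔∃) and negates the inner predicate.
¬(for all k for all y: φ) = there exists k there exists y: ¬φ.

there exists k there exists y: NOT(f(k) = y)


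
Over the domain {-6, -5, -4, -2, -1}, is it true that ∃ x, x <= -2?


Evaluate the predicate on each element: -6:T, -5:T, -4:T, -2:T, -1:F.
Witness x = -6 satisfies the predicate.

T


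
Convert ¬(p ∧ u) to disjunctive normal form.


Step 1: Apply De Morgan: ¬(p ∧ u) = ¬p ∨ ¬u.

(¬p) ∨ (¬u)


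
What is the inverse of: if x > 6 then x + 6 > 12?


The inverse of (P → Q) is (¬P → ¬Q). It is equivalent to the converse, not to the original.
Here P = 'x > 6' and Q = 'x + 6 > 12'.

If not (x > 6), then not (x + 6 > 12).


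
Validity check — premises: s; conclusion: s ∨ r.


This matches the form of disjunction introduction: the conclusion follows in every model of the premises.

Valid.


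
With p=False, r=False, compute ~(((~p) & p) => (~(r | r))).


Substitute p=False, r=False:
~p = True
(~p) & p = True & False = False
r | r = False | False = False
~(r | r) = True
((~p) & p) => (~(r | r)) = False => True = True
~(((~p) & p) => (~(r | r))) = False

False


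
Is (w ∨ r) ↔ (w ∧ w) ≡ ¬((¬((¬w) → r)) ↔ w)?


Compare truth tables:
r | w | φ | ψ
-------------
F | F | T | T
T | F | F | F
F | T | T | T
T | T | T | T
The columns φ and ψ agree on every row.

Yes, they are logically equivalent.


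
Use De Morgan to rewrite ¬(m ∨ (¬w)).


De Morgan: the negation of a disjunction is the conjunction of the negations.
Distribute ¬ across ∨, flipping it to ∧, and negate each literal.

(¬m) ∧ w


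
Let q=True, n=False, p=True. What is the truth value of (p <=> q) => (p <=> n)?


Substitute q=True, n=False, p=True:
p <=> q = True <=> True = True
p <=> n = True <=> False = False
(p <=> q) => (p <=> n) = True => False = False

False


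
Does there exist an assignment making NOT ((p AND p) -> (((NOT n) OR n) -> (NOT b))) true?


Search for a satisfying assignment over {b, n, p}.
Try b=T, n=F, p=T: the formula evaluates to T.
A satisfying assignment exists.

Satisfiable.


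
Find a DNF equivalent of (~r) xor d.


Step 1: (¬r) ⊕ d is true exactly when they disagree: ((¬r) ∧ ¬d) ∨ (¬(¬r) ∧ d).
Step 2: Eliminate any double negations (¬¬X = X).

((~r) & (~d)) | (r & d)


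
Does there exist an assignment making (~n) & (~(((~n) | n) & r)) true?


Search for a satisfying assignment over {n, r}.
Try n=False, r=False: the formula evaluates to True.
A satisfying assignment exists.

Satisfiable.


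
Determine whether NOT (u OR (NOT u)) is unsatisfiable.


Truth table over {u}:
u | φ
-----
F | F
T | F
Every row is false.

Yes, it is a contradiction.


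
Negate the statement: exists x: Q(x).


¬(forall x: φ) = exists x: ¬φ, and ¬(exists x: φ) = forall x: ¬φ.
Apply to the existential statement.

forall x: ~(Q(x))


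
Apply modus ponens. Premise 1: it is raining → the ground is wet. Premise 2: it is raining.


Modus ponens: from (P → Q) and P, infer Q.
P = 'it is raining' is asserted, and P → Q holds, so Q follows.

the ground is wet.


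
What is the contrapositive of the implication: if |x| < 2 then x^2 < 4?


The contrapositive of (P → Q) is (¬Q → ¬P); it is logically equivalent to the original.
Here P = '|x| < 2' and Q = 'x^2 < 4'.

If not (x^2 < 4), then not (|x| < 2).


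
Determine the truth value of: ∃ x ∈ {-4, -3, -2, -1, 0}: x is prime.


Evaluate the predicate on each element: -4:F, -3:F, -2:F, -1:F, 0:F.
No element satisfies the predicate.

F


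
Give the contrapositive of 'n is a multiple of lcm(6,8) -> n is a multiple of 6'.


The contrapositive of (P → Q) is (¬Q → ¬P); it is logically equivalent to the original.
Here P = 'n is a multiple of lcm(6,8)' and Q = 'n is a multiple of 6'.

If not (n is a multiple of 6), then not (n is a multiple of lcm(6,8)).


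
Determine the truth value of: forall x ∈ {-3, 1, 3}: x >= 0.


Evaluate the predicate on each element: -3:False, 1:True, 3:True.
Counterexample x = -3 fails the predicate.

False


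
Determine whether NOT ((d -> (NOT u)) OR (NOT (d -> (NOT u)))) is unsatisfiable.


Truth table over {d, u}:
d | u | φ
---------
F | F | F
T | F | F
F | T | F
T | T | F
Every row is false.

Yes, it is a contradiction.


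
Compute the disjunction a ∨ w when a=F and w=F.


Disjunction is false only when both operands are false.
Substitute: a=F, w=F.
F ∨ F evaluates to F.

F


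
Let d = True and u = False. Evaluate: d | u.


Disjunction is false only when both operands are false.
Substitute: d=True, u=False.
True | False evaluates to True.

True


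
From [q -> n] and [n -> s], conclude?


Hypothetical syllogism: from (P → Q) and (Q → R), infer (P → R).
Chain the two implications through the shared middle term 'n'.

q -> s


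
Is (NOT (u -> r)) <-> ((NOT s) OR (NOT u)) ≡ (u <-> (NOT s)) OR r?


Compare truth tables:
r | s | u | φ | ψ
-----------------
F | F | F | F | F
T | F | F | F | T
F | T | F | F | T
T | T | F | F | T
F | F | T | T | T
T | F | T | F | T
F | T | T | F | F
T | T | T | T | T
They differ at row 2 (r=T, s=F, u=F): φ=F but ψ=T.

No, they are not logically equivalent.


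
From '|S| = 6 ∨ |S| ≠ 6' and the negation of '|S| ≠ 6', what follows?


Disjunctive syllogism: from (P ∨ Q) and ¬P, infer Q.
One disjunct, '|S| ≠ 6', is ruled out; the other must hold.

|S| = 6


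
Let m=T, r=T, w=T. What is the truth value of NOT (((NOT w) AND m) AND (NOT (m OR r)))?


Substitute m=T, r=T, w=T:
NOT w = F
(NOT w) AND m = F AND T = F
m OR r = T OR T = T
NOT (m OR r) = F
((NOT w) AND m) AND (NOT (m OR r)) = F AND F = F
NOT (((NOT w) AND m) AND (NOT (m OR r))) = T

T


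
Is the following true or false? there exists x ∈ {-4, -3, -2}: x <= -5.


Evaluate the predicate on each element: -4:F, -3:F, -2:F.
No element satisfies the predicate.

F


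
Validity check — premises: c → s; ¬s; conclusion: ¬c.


This matches the form of modus tollens: the conclusion follows in every model of the premises.

Valid.


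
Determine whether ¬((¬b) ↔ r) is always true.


Build the truth table over {b, r}:
b | r | φ
---------
F | F | T
T | F | F
F | T | F
T | T | T
Counterexample at row 2: with b=T, r=F, the formula is F.

No, it is not a tautology.


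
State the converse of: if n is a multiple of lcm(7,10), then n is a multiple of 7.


The converse of (P → Q) is (Q → P). It is not in general equivalent to the original.
Here P = 'n is a multiple of lcm(7,10)' and Q = 'n is a multiple of 7'.

If n is a multiple of 7, then n is a multiple of lcm(7,10).


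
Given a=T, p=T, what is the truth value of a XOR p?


Exclusive or is true when exactly one operand is true.
Substitute: a=T, p=T.
T XOR T evaluates to F.

F


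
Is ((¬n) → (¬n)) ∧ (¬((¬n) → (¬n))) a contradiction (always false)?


Truth table over {n}:
n | φ
-----
F | F
T | F
Every row is false.

Yes, it is a contradiction.


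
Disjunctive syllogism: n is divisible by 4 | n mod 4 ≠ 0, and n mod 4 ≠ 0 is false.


Disjunctive syllogism: from (P ∨ Q) and ¬P, infer Q.
One disjunct, 'n mod 4 ≠ 0', is ruled out; the other must hold.

n is divisible by 4


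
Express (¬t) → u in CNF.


Step 1: Rewrite (¬t) → u as ¬(¬t) ∨ u.
Step 2: Eliminate any double negations (¬¬X = X).

t ∨ u


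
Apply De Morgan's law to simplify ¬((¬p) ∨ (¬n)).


De Morgan: the negation of a disjunction is the conjunction of the negations.
Distribute ¬ across ∨, flipping it to ∧, and negate each literal.

p ∧ n


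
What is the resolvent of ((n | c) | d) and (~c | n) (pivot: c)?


The clauses contain complementary literals c and ~c.
Resolution eliminates this pair and disjoins the remaining literals (merging duplicates).

(n | d)


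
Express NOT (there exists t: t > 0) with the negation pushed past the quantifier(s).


¬(for all x: φ) = there exists x: ¬φ, and ¬(there exists x: φ) = for all x: ¬φ.
Apply to the existential statement.

for all t: NOT(t > 0)


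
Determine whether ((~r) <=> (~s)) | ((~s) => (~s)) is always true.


Build the truth table over {r, s}:
r | s | φ
---------
False | False | True
True | False | True
False | True | True
True | True | True
Every row evaluates to true.

Yes, it is a tautology.


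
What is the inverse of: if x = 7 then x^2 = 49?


The inverse of (P → Q) is (¬P → ¬Q). It is equivalent to the converse, not to the original.
Here P = 'x = 7' and Q = 'x^2 = 49'.

If not (x = 7), then not (x^2 = 49).


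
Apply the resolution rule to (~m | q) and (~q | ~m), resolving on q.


The clauses contain complementary literals q and ~q.
Resolution eliminates this pair and disjoins the remaining literals (merging duplicates).

~m


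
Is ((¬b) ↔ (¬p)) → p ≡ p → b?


Compare truth tables:
b | p | φ | ψ
-------------
F | F | F | T
T | F | T | T
F | T | T | F
T | T | T | T
They differ at row 1 (b=F, p=F): φ=F but ψ=T.

No, they are not logically equivalent.


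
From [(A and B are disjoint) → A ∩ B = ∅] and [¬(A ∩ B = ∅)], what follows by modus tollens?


Modus tollens: from (P → Q) and ¬Q, infer ¬P.
Q = 'A ∩ B = ∅' is denied; since P → Q, P must also fail.

Not ((A and B are disjoint)).


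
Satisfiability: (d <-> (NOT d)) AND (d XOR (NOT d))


Check all 2 assignments over {d}:
d | φ
-----
F | F
T | F
No assignment makes the formula true.

Unsatisfiable.


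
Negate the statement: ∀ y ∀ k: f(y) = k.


Negation flips each quantifier (∀↔∃) and negates the inner predicate.
¬(∀ y ∀ k: φ) = ∃ y ∃ k: ¬φ.

∃ y ∃ k: ¬(f(y) = k)


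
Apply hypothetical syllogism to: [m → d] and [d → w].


Hypothetical syllogism: from (P → Q) and (Q → R), infer (P → R).
Chain the two implications through the shared middle term 'd'.

m → w


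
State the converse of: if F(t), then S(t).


The converse of (P → Q) is (Q → P). It is not in general equivalent to the original.
Here P = 'F(t)' and Q = 'S(t)'.

If S(t), then F(t).


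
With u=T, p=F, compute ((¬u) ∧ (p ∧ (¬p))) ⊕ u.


Substitute u=T, p=F:
¬u = F
¬p = T
p ∧ (¬p) = F ∧ T = F
(¬u) ∧ (p ∧ (¬p)) = F ∧ F = F
((¬u) ∧ (p ∧ (¬p))) ⊕ u = F ⊕ T = T

T


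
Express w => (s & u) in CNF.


Step 1: Rewrite w → (s ∧ u) as ¬w ∨ (s ∧ u).
Step 2: Distribute ∨ over ∧.

((~w) | s) & ((~w) | u)


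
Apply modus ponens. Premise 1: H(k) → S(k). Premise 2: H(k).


Modus ponens: from (P → Q) and P, infer Q.
P = 'H(k)' is asserted, and P → Q holds, so Q follows.

S(k).


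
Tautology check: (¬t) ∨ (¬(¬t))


Build the truth table over {t}:
t | φ
-----
F | T
T | T
Every row evaluates to true.

Yes, it is a tautology.


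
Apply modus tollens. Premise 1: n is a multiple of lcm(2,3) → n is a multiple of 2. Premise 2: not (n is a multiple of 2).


Modus tollens: from (P → Q) and ¬Q, infer ¬P.
Q = 'n is a multiple of 2' is denied; since P → Q, P must also fail.

Not (n is a multiple of lcm(2,3)).


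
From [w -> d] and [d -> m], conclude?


Hypothetical syllogism: from (P → Q) and (Q → R), infer (P → R).
Chain the two implications through the shared middle term 'd'.

w -> m


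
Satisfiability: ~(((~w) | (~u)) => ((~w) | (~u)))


Check all 4 assignments over {u, w}:
u | w | φ
---------
False | False | False
True | False | False
False | True | False
True | True | False
No assignment makes the formula true.

Unsatisfiable.


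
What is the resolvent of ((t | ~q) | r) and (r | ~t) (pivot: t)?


The clauses contain complementary literals t and ~t.
Resolution eliminates this pair and disjoins the remaining literals (merging duplicates).

(~q | r)


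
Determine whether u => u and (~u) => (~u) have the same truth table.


Compare truth tables:
u | φ | ψ
---------
False | True | True
True | True | True
The columns φ and ψ agree on every row.

Yes, they are logically equivalent.


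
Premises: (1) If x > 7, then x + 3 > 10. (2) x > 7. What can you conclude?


Modus ponens: from (P → Q) and P, infer Q.
P = 'x > 7' is asserted, and P → Q holds, so Q follows.

x + 3 > 10.


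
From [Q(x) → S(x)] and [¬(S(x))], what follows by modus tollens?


Modus tollens: from (P → Q) and ¬Q, infer ¬P.
Q = 'S(x)' is denied; since P → Q, P must also fail.

Not (Q(x)).


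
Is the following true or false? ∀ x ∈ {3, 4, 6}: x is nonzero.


Evaluate the predicate on each element: 3:T, 4:T, 6:T.
Every element satisfies the predicate.

T


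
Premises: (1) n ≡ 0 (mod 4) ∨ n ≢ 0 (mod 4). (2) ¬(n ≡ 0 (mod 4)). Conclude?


Disjunctive syllogism: from (P ∨ Q) and ¬P, infer Q.
One disjunct, 'n ≡ 0 (mod 4)', is ruled out; the other must hold.

n ≢ 0 (mod 4)


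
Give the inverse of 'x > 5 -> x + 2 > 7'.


The inverse of (P → Q) is (¬P → ¬Q). It is equivalent to the converse, not to the original.
Here P = 'x > 5' and Q = 'x + 2 > 7'.

If not (x > 5), then not (x + 2 > 7).


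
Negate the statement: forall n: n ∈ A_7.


¬(forall x: φ) = exists x: ¬φ, and ¬(exists x: φ) = forall x: ¬φ.
Apply to the universal statement.

exists n: ~(n ∈ A_7)


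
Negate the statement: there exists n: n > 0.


¬(for all x: φ) = there exists x: ¬φ, and ¬(there exists x: φ) = for all x: ¬φ.
Apply to the existential statement.

for all n: NOT(n > 0)


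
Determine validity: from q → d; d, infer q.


This is affirming the consequent (fallacy). There exist truth assignments where the premises are all true but the conclusion is false.

Invalid.


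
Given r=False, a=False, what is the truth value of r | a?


Disjunction is false only when both operands are false.
Substitute: r=False, a=False.
False | False evaluates to False.

False


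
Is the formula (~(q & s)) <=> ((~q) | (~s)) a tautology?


Build the truth table over {q, s}:
q | s | φ
---------
False | False | True
True | False | True
False | True | True
True | True | True
Every row evaluates to true.

Yes, it is a tautology.


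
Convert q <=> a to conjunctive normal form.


Step 1: Rewrite q ↔ a as (q → a) ∧ (a → q).
Step 2: Rewrite each implication as a disjunction.

((~q) | a) & ((~a) | q)


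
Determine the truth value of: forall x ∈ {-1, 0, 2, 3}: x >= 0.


Evaluate the predicate on each element: -1:False, 0:True, 2:True, 3:True.
Counterexample x = -1 fails the predicate.

False


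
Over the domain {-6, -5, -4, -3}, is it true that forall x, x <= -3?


Evaluate the predicate on each element: -6:True, -5:True, -4:True, -3:True.
Every element satisfies the predicate.

True


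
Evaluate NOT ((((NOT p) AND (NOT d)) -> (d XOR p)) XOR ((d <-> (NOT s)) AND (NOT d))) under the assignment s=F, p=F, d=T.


Substitute s=F, p=F, d=T:
… (earlier sub-steps elided)
NOT d = F
(NOT p) AND (NOT d) = T AND F = F
d XOR p = T XOR F = T
((NOT p) AND (NOT d)) -> (d XOR p) = F -> T = T
NOT s = T
d <-> (NOT s) = T <-> T = T
NOT d = F
(d <-> (NOT s)) AND (NOT d) = T AND F = F
(((NOT p) AND (NOT d)) -> (d XOR p)) XOR ((d <-> (NOT s)) AND (NOT d)) = T XOR F = T
NOT ((((NOT p) AND (NOT d)) -> (d XOR p)) XOR ((d <-> (NOT s)) AND (NOT d))) = F

F


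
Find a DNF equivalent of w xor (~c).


Step 1: w ⊕ (¬c) is true exactly when they disagree: (w ∧ ¬(¬c)) ∨ (¬w ∧ (¬c)).
Step 2: Eliminate any double negations (¬¬X = X).

(w & c) | ((~w) & (~c))


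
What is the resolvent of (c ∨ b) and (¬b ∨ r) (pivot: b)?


The clauses contain complementary literals b and ¬b.
Resolution eliminates this pair and disjoins the remaining literals (merging duplicates).

(c ∨ r)


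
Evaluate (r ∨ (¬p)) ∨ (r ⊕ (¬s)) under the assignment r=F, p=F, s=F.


Substitute r=F, p=F, s=F:
¬p = T
r ∨ (¬p) = F ∨ T = T
¬s = T
r ⊕ (¬s) = F ⊕ T = T
(r ∨ (¬p)) ∨ (r ⊕ (¬s)) = T ∨ T = T

T


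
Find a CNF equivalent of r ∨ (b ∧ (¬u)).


Step 1: Distribute ∨ over ∧: r ∨ (b ∧ (¬u)) = (r ∨ b) ∧ (r ∨ (¬u)).

(r ∨ b) ∧ (r ∨ (¬u))


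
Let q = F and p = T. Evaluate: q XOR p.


Exclusive or is true when exactly one operand is true.
Substitute: q=F, p=T.
F XOR T evaluates to T.

T


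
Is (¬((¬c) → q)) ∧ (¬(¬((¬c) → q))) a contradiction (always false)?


Truth table over {c, q}:
c | q | φ
---------
F | F | F
T | F | F
F | T | F
T | T | F
Every row is false.

Yes, it is a contradiction.


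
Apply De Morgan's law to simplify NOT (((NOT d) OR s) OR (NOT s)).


De Morgan: the negation of a disjunction is the conjunction of the negations.
Distribute NOT across OR, flipping it to AND, and negate each literal.

(d AND (NOT s)) AND s


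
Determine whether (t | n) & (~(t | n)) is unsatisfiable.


Truth table over {n, t}:
n | t | φ
---------
False | False | False
True | False | False
False | True | False
True | True | False
Every row is false.

Yes, it is a contradiction.


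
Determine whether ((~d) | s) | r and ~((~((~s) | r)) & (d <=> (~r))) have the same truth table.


Compare truth tables:
d | r | s | φ | ψ
-----------------
False | False | False | True | True
True | False | False | False | True
False | True | False | True | True
True | True | False | True | True
False | False | True | True | True
True | False | True | True | False
False | True | True | True | True
True | True | True | True | True
They differ at row 2 (d=True, r=False, s=False): φ=False but ψ=True.

No, they are not logically equivalent.


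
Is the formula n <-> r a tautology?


Build the truth table over {n, r}:
n | r | φ
---------
F | F | T
T | F | F
F | T | F
T | T | T
Counterexample at row 2: with n=T, r=F, the formula is F.

No, it is not a tautology.


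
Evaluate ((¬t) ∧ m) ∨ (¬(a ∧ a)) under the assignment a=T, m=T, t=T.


Substitute a=T, m=T, t=T:
¬t = F
(¬t) ∧ m = F ∧ T = F
a ∧ a = T ∧ T = T
¬(a ∧ a) = F
((¬t) ∧ m) ∨ (¬(a ∧ a)) = F ∨ F = F

F


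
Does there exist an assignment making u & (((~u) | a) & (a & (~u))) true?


Check all 4 assignments over {a, u}:
a | u | φ
---------
False | False | False
True | False | False
False | True | False
True | True | False
No assignment makes the formula true.

Unsatisfiable.


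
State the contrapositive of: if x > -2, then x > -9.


The contrapositive of (P → Q) is (¬Q → ¬P); it is logically equivalent to the original.
Here P = 'x > -2' and Q = 'x > -9'.

If not (x > -9), then not (x > -2).


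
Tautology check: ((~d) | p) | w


Build the truth table over {d, p, w}:
d | p | w | φ
-------------
False | False | False | True
True | False | False | False
False | True | False | True
True | True | False | True
False | False | True | True
True | False | True | True
False | True | True | True
True | True | True | True
Counterexample at row 2: with d=True, p=False, w=False, the formula is False.

No, it is not a tautology.


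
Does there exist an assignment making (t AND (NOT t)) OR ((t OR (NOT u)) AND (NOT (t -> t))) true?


Check all 4 assignments over {t, u}:
t | u | φ
---------
F | F | F
T | F | F
F | T | F
T | T | F
No assignment makes the formula true.

Unsatisfiable.


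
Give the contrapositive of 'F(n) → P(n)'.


The contrapositive of (P → Q) is (¬Q → ¬P); it is logically equivalent to the original.
Here P = 'F(n)' and Q = 'P(n)'.

If not (P(n)), then not (F(n)).


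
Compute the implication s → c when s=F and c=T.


Implication is false only when antecedent is true and consequent is false.
Substitute: s=F, c=T.
F → T evaluates to T.

T


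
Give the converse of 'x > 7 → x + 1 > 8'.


The converse of (P → Q) is (Q → P). It is not in general equivalent to the original.
Here P = 'x > 7' and Q = 'x + 1 > 8'.

If x + 1 > 8, then x > 7.


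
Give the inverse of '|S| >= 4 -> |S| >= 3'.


The inverse of (P → Q) is (¬P → ¬Q). It is equivalent to the converse, not to the original.
Here P = '|S| >= 4' and Q = '|S| >= 3'.

If not (|S| >= 4), then not (|S| >= 3).


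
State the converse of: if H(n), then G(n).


The converse of (P → Q) is (Q → P). It is not in general equivalent to the original.
Here P = 'H(n)' and Q = 'G(n)'.

If G(n), then H(n).


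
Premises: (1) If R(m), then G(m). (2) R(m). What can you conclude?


Modus ponens: from (P → Q) and P, infer Q.
P = 'R(m)' is asserted, and P → Q holds, so Q follows.

G(m).


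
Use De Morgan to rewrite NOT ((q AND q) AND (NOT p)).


De Morgan: the negation of a conjunction is the disjunction of the negations.
Distribute NOT across AND, flipping it to OR, and negate each literal.

((NOT q) OR (NOT q)) OR p


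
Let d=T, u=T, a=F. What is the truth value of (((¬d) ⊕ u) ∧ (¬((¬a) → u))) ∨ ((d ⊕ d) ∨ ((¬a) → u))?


Substitute d=T, u=T, a=F:
… (earlier sub-steps elided)
(¬d) ⊕ u = F ⊕ T = T
¬a = T
(¬a) → u = T → T = T
¬((¬a) → u) = F
((¬d) ⊕ u) ∧ (¬((¬a) → u)) = T ∧ F = F
d ⊕ d = T ⊕ T = F
¬a = T
(¬a) → u = T → T = T
(d ⊕ d) ∨ ((¬a) → u) = F ∨ T = T
(((¬d) ⊕ u) ∧ (¬((¬a) → u))) ∨ ((d ⊕ d) ∨ ((¬a) → u)) = F ∨ T = T

T


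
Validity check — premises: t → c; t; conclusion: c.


This matches the form of modus ponens: the conclusion follows in every model of the premises.

Valid.


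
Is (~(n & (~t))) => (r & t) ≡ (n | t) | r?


Compare truth tables:
n | r | t | φ | ψ
-----------------
False | False | False | False | False
True | False | False | True | True
False | True | False | False | True
True | True | False | True | True
False | False | True | False | True
True | False | True | False | True
False | True | True | True | True
True | True | True | True | True
They differ at row 3 (n=False, r=True, t=False): φ=False but ψ=True.

No, they are not logically equivalent.


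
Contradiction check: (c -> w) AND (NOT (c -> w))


Truth table over {c, w}:
c | w | φ
---------
F | F | F
T | F | F
F | T | F
T | T | F
Every row is false.

Yes, it is a contradiction.


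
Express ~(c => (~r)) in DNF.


Step 1: Rewrite implication then negate: ¬(¬c ∨ (¬r)) = c ∧ ¬(¬r).
Step 2: Eliminate any double negations (¬¬X = X).

c & r


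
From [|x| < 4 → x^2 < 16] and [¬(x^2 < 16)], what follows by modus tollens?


Modus tollens: from (P → Q) and ¬Q, infer ¬P.
Q = 'x^2 < 16' is denied; since P → Q, P must also fail.

Not (|x| < 4).


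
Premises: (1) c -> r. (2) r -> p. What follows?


Hypothetical syllogism: from (P → Q) and (Q → R), infer (P → R).
Chain the two implications through the shared middle term 'r'.

c -> p


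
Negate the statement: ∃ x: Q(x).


¬(∀ x: φ) = ∃ x: ¬φ, and ¬(∃ x: φ) = ∀ x: ¬φ.
Apply to the existential statement.

∀ x: ¬(Q(x))


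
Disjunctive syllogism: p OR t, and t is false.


Disjunctive syllogism: from (P ∨ Q) and ¬P, infer Q.
One disjunct, 't', is ruled out; the other must hold.

p


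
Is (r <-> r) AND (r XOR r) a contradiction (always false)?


Truth table over {r}:
r | φ
-----
F | F
T | F
Every row is false.

Yes, it is a contradiction.


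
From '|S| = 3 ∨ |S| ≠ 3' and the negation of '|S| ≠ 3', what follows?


Disjunctive syllogism: from (P ∨ Q) and ¬P, infer Q.
One disjunct, '|S| ≠ 3', is ruled out; the other must hold.

|S| = 3


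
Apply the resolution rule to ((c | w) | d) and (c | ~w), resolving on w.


The clauses contain complementary literals w and ~w.
Resolution eliminates this pair and disjoins the remaining literals (merging duplicates).

(c | d)


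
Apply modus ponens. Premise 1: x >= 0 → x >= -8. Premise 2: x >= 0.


Modus ponens: from (P → Q) and P, infer Q.
P = 'x >= 0' is asserted, and P → Q holds, so Q follows.

x >= -8.


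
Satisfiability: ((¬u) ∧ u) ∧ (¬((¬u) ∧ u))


Check all 2 assignments over {u}:
u | φ
-----
F | F
T | F
No assignment makes the formula true.

Unsatisfiable.


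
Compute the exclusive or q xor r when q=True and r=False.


Exclusive or is true when exactly one operand is true.
Substitute: q=True, r=False.
True xor False evaluates to True.

True


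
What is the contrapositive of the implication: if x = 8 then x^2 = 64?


The contrapositive of (P → Q) is (¬Q → ¬P); it is logically equivalent to the original.
Here P = 'x = 8' and Q = 'x^2 = 64'.

If not (x^2 = 64), then not (x = 8).


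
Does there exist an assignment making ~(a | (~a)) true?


Check all 2 assignments over {a}:
a | φ
-----
False | False
True | False
No assignment makes the formula true.

Unsatisfiable.


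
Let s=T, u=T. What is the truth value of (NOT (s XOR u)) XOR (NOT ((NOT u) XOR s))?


Substitute s=T, u=T:
s XOR u = T XOR T = F
NOT (s XOR u) = T
NOT u = F
(NOT u) XOR s = F XOR T = T
NOT ((NOT u) XOR s) = F
(NOT (s XOR u)) XOR (NOT ((NOT u) XOR s)) = T XOR F = T

T


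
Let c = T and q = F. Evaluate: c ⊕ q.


Exclusive or is true when exactly one operand is true.
Substitute: c=T, q=F.
T ⊕ F evaluates to T.

T


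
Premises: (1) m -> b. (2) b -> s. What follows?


Hypothetical syllogism: from (P → Q) and (Q → R), infer (P → R).
Chain the two implications through the shared middle term 'b'.

m -> s


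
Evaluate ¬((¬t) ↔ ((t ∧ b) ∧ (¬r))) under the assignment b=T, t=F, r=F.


Substitute b=T, t=F, r=F:
¬t = T
t ∧ b = F ∧ T = F
¬r = T
(t ∧ b) ∧ (¬r) = F ∧ T = F
(¬t) ↔ ((t ∧ b) ∧ (¬r)) = T ↔ F = F
¬((¬t) ↔ ((t ∧ b) ∧ (¬r))) = T

T


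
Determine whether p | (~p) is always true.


Build the truth table over {p}:
p | φ
-----
False | True
True | True
Every row evaluates to true.

Yes, it is a tautology.
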